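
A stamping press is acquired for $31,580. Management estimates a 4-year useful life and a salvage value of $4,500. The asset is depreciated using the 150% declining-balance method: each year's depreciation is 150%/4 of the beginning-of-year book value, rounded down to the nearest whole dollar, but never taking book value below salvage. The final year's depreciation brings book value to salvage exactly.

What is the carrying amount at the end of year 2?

Depreciable base = $31,580 − $4,500 = $27,080.
Year 1: ⌊$31,580 × 150%/4⌋ = $11,842. Book value $19,738.
Year 2: ⌊$19,738 × 150%/4⌋ = $7,401. Book value $12,337.

$12,337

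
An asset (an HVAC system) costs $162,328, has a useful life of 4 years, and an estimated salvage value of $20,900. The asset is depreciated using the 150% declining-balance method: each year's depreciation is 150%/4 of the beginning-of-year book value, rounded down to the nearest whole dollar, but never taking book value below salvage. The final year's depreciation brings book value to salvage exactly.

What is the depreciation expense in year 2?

$38,045

Depreciable base = $162,328 − $20,900 = $141,428.
Year 1: ⌊$162,328 × 150%/4⌋ = $60,873. Book value $101,455.
Year 2: ⌊$101,455 × 150%/4⌋ = $38,045. Book value $63,410.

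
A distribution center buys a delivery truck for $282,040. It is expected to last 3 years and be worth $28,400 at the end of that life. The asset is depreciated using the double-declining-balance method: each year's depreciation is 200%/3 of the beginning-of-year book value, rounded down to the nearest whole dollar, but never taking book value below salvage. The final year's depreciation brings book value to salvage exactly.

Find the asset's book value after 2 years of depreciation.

$31,338

Depreciable base = $282,040 − $28,400 = $253,640.
Year 1: ⌊$282,040 × 200%/3⌋ = $188,026. Book value $94,014.
Year 2: ⌊$94,014 × 200%/3⌋ = $62,676. Book value $31,338.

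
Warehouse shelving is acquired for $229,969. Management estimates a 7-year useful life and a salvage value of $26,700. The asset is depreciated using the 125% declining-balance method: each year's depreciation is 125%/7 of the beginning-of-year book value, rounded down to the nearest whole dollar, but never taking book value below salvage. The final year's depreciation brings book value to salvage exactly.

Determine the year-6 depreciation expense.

Depreciable base = $229,969 − $26,700 = $203,269.
Year 1: ⌊$229,969 × 125%/7⌋ = $41,065. Book value $188,904.
Year 2: ⌊$188,904 × 125%/7⌋ = $33,732. Book value $155,172.
Year 3: ⌊$155,172 × 125%/7⌋ = $27,709. Book value $127,463.
Year 4: ⌊$127,463 × 125%/7⌋ = $22,761. Book value $104,702.
Year 5: ⌊$104,702 × 125%/7⌋ = $18,696. Book value $86,006.
Year 6: ⌊$86,006 × 125%/7⌋ = $15,358. Book value $70,648.

$15,358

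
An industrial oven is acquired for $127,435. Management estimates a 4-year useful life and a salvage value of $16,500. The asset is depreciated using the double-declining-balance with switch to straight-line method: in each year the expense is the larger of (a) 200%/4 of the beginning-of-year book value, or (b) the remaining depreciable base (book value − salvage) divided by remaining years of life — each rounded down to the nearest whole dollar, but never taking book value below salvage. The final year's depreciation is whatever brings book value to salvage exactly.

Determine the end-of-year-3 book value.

$16,500

Depreciable base = $127,435 − $16,500 = $110,935.
Year 1: DB = ⌊$127,435 × 200%/4⌋ = $63,717; SL = ⌊$110,935/4⌋ = $27,733 → take DB $63,717. Book value $63,718.
Year 2: DB = ⌊$63,718 × 200%/4⌋ = $31,859; SL = ⌊$47,218/3⌋ = $15,739 → take DB $31,859. Book value $31,859.
Year 3: DB = ⌊$31,859 × 200%/4⌋ = $15,929; SL = ⌊$15,359/2⌋ = $7,679 → take DB $15,929, capped at $15,359. Book value $16,500.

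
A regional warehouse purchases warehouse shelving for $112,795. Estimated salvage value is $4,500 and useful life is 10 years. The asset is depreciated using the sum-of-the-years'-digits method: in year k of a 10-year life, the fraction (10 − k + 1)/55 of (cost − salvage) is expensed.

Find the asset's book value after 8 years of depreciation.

Depreciable base = $112,795 − $4,500 = $108,295.
Sum of the years' digits = 10+9+8+7+6+5+4+3+2+1 = 55.
Year 1: $108,295 × 10/55 = $19,690. Book value $93,105.
Year 2: $108,295 × 9/55 = $17,721. Book value $75,384.
Year 3: $108,295 × 8/55 = $15,752. Book value $59,632.
Year 4: $108,295 × 7/55 = $13,783. Book value $45,849.
Year 5: $108,295 × 6/55 = $11,814. Book value $34,035.
Year 6: $108,295 × 5/55 = $9,845. Book value $24,190.
Year 7: $108,295 × 4/55 = $7,876. Book value $16,314.
Year 8: $108,295 × 3/55 = $5,907. Book value $10,407.

$10,407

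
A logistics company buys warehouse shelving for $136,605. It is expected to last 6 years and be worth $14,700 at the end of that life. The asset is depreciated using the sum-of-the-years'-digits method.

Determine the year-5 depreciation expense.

$11,610

Depreciable base = $136,605 − $14,700 = $121,905.
Sum of the years' digits = 6+5+4+3+2+1 = 21.
Year 1: $121,905 × 6/21 = $34,830. Book value $101,775.
Year 2: $121,905 × 5/21 = $29,025. Book value $72,750.
Year 3: $121,905 × 4/21 = $23,220. Book value $49,530.
Year 4: $121,905 × 3/21 = $17,415. Book value $32,115.
Year 5: $121,905 × 2/21 = $11,610. Book value $20,505.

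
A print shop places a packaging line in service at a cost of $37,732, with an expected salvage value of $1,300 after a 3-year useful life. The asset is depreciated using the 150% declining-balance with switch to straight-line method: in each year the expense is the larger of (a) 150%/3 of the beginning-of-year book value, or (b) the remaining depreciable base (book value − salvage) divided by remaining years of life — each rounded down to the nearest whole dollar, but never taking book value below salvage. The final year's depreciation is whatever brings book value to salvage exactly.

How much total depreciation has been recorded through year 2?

$28,299

Depreciable base = $37,732 − $1,300 = $36,432.
Year 1: DB = ⌊$37,732 × 150%/3⌋ = $18,866; SL = ⌊$36,432/3⌋ = $12,144 → take DB $18,866. Book value $18,866.
Year 2: DB = ⌊$18,866 × 150%/3⌋ = $9,433; SL = ⌊$17,566/2⌋ = $8,783 → take DB $9,433. Book value $9,433.
Accumulated through year 2 = $37,732 − $9,433 = $28,299.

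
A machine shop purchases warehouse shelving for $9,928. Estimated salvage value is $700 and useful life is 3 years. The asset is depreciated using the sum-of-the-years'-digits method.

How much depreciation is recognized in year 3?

Depreciable base = $9,928 − $700 = $9,228.
Sum of the years' digits = 3+2+1 = 6.
Year 1: $9,228 × 3/6 = $4,614. Book value $5,314.
Year 2: $9,228 × 2/6 = $3,076. Book value $2,238.
Year 3: $9,228 × 1/6 = $1,538. Book value $700.

$1,538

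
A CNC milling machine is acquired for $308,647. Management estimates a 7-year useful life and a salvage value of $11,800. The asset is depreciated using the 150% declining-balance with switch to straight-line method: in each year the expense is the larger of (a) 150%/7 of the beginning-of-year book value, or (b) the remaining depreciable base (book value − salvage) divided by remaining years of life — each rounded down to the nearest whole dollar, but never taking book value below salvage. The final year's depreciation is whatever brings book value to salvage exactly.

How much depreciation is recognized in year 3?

Depreciable base = $308,647 − $11,800 = $296,847.
Year 1: DB = ⌊$308,647 × 150%/7⌋ = $66,138; SL = ⌊$296,847/7⌋ = $42,406 → take DB $66,138. Book value $242,509.
Year 2: DB = ⌊$242,509 × 150%/7⌋ = $51,966; SL = ⌊$230,709/6⌋ = $38,451 → take DB $51,966. Book value $190,543.
Year 3: DB = ⌊$190,543 × 150%/7⌋ = $40,830; SL = ⌊$178,743/5⌋ = $35,748 → take DB $40,830. Book value $149,713.

$40,830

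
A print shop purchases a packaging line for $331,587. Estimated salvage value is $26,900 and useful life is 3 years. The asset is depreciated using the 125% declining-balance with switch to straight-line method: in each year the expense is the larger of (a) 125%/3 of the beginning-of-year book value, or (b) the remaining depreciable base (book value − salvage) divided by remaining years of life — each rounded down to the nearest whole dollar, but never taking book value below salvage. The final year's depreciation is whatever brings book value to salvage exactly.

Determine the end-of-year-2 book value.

Depreciable base = $331,587 − $26,900 = $304,687.
Year 1: DB = ⌊$331,587 × 125%/3⌋ = $138,161; SL = ⌊$304,687/3⌋ = $101,562 → take DB $138,161. Book value $193,426.
Year 2: DB = ⌊$193,426 × 125%/3⌋ = $80,594; SL = ⌊$166,526/2⌋ = $83,263 → take SL $83,263. Book value $110,163.

$110,163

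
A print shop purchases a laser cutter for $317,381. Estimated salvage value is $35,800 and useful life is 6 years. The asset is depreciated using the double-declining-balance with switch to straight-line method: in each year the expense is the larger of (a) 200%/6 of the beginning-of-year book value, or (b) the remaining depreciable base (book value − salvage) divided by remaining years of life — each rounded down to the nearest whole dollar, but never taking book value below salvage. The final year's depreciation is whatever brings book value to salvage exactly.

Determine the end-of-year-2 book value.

$141,059

Depreciable base = $317,381 − $35,800 = $281,581.
Year 1: DB = ⌊$317,381 × 200%/6⌋ = $105,793; SL = ⌊$281,581/6⌋ = $46,930 → take DB $105,793. Book value $211,588.
Year 2: DB = ⌊$211,588 × 200%/6⌋ = $70,529; SL = ⌊$175,788/5⌋ = $35,157 → take DB $70,529. Book value $141,059.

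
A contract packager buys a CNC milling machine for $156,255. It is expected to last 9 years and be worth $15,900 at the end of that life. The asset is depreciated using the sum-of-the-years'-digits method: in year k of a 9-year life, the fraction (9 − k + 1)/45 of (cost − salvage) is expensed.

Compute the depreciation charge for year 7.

$9,357

Depreciable base = $156,255 − $15,900 = $140,355.
Sum of the years' digits = 9+8+7+6+5+4+3+2+1 = 45.
Year 1: $140,355 × 9/45 = $28,071. Book value $128,184.
Year 2: $140,355 × 8/45 = $24,952. Book value $103,232.
Year 3: $140,355 × 7/45 = $21,833. Book value $81,399.
Year 4: $140,355 × 6/45 = $18,714. Book value $62,685.
Year 5: $140,355 × 5/45 = $15,595. Book value $47,090.
Year 6: $140,355 × 4/45 = $12,476. Book value $34,614.
Year 7: $140,355 × 3/45 = $9,357. Book value $25,257.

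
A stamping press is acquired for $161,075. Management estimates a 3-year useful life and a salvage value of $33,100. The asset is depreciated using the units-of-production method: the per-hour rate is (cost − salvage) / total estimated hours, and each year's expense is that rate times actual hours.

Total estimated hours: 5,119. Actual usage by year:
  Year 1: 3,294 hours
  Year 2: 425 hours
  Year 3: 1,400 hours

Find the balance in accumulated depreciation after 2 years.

$92,975

Depreciable base = $161,075 − $33,100 = $127,975.
Rate = $127,975 / 5,119 hours = $25 per hour.
Year 1: 3,294 × $25 = $82,350. Book value $78,725.
Year 2: 425 × $25 = $10,625. Book value $68,100.
Accumulated through year 2 = $161,075 − $68,100 = $92,975.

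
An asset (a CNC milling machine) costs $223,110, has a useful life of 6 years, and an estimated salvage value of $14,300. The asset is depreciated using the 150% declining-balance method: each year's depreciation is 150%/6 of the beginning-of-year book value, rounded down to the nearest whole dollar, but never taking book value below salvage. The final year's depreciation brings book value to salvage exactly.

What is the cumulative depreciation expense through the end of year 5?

Depreciable base = $223,110 − $14,300 = $208,810.
Year 1: ⌊$223,110 × 150%/6⌋ = $55,777. Book value $167,333.
Year 2: ⌊$167,333 × 150%/6⌋ = $41,833. Book value $125,500.
Year 3: ⌊$125,500 × 150%/6⌋ = $31,375. Book value $94,125.
Year 4: ⌊$94,125 × 150%/6⌋ = $23,531. Book value $70,594.
Year 5: ⌊$70,594 × 150%/6⌋ = $17,648. Book value $52,946.
Accumulated through year 5 = $223,110 − $52,946 = $170,164.

$170,164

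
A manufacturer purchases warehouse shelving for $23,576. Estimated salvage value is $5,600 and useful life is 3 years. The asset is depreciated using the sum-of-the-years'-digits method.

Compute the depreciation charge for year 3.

Depreciable base = $23,576 − $5,600 = $17,976.
Sum of the years' digits = 3+2+1 = 6.
Year 1: $17,976 × 3/6 = $8,988. Book value $14,588.
Year 2: $17,976 × 2/6 = $5,992. Book value $8,596.
Year 3: $17,976 × 1/6 = $2,996. Book value $5,600.

$2,996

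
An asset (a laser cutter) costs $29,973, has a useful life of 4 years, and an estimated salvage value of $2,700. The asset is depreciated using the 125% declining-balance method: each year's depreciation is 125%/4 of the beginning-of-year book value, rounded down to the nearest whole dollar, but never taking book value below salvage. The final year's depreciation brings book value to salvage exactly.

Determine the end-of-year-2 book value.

Depreciable base = $29,973 − $2,700 = $27,273.
Year 1: ⌊$29,973 × 125%/4⌋ = $9,366. Book value $20,607.
Year 2: ⌊$20,607 × 125%/4⌋ = $6,439. Book value $14,168.

$14,168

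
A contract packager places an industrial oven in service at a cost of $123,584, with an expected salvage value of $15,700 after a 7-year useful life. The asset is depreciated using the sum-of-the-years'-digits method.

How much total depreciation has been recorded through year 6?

Depreciable base = $123,584 − $15,700 = $107,884.
Sum of the years' digits = 7+6+5+4+3+2+1 = 28.
Year 1: $107,884 × 7/28 = $26,971. Book value $96,613.
Year 2: $107,884 × 6/28 = $23,118. Book value $73,495.
Year 3: $107,884 × 5/28 = $19,265. Book value $54,230.
Year 4: $107,884 × 4/28 = $15,412. Book value $38,818.
Year 5: $107,884 × 3/28 = $11,559. Book value $27,259.
Year 6: $107,884 × 2/28 = $7,706. Book value $19,553.
Accumulated through year 6 = $123,584 − $19,553 = $104,031.

$104,031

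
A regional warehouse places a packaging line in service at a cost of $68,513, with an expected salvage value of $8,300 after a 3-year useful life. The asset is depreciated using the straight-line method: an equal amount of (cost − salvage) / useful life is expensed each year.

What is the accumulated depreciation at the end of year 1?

$20,071

Depreciable base = $68,513 − $8,300 = $60,213.
Annual expense = $60,213 / 3 = $20,071.
End of year 1: book value $48,442.
Accumulated through year 1 = $68,513 − $48,442 = $20,071.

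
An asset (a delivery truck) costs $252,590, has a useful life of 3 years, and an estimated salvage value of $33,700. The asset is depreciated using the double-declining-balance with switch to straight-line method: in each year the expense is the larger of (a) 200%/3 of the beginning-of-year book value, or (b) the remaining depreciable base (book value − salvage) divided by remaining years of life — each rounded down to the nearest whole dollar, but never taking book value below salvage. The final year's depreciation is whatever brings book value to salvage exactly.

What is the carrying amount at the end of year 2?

$33,700

Depreciable base = $252,590 − $33,700 = $218,890.
Year 1: DB = ⌊$252,590 × 200%/3⌋ = $168,393; SL = ⌊$218,890/3⌋ = $72,963 → take DB $168,393. Book value $84,197.
Year 2: DB = ⌊$84,197 × 200%/3⌋ = $56,131; SL = ⌊$50,497/2⌋ = $25,248 → take DB $56,131, capped at $50,497. Book value $33,700.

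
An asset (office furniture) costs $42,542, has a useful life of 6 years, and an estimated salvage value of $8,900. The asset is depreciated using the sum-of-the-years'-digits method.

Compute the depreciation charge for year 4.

$4,806

Depreciable base = $42,542 − $8,900 = $33,642.
Sum of the years' digits = 6+5+4+3+2+1 = 21.
Year 1: $33,642 × 6/21 = $9,612. Book value $32,930.
Year 2: $33,642 × 5/21 = $8,010. Book value $24,920.
Year 3: $33,642 × 4/21 = $6,408. Book value $18,512.
Year 4: $33,642 × 3/21 = $4,806. Book value $13,706.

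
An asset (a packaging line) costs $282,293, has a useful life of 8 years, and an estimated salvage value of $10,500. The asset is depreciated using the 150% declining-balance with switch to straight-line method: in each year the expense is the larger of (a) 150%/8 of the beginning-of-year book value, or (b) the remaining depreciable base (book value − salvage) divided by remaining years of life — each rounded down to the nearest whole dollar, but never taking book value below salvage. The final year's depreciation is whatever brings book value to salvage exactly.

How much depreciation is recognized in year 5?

Depreciable base = $282,293 − $10,500 = $271,793.
Year 1: DB = ⌊$282,293 × 150%/8⌋ = $52,929; SL = ⌊$271,793/8⌋ = $33,974 → take DB $52,929. Book value $229,364.
Year 2: DB = ⌊$229,364 × 150%/8⌋ = $43,005; SL = ⌊$218,864/7⌋ = $31,266 → take DB $43,005. Book value $186,359.
Year 3: DB = ⌊$186,359 × 150%/8⌋ = $34,942; SL = ⌊$175,859/6⌋ = $29,309 → take DB $34,942. Book value $151,417.
Year 4: DB = ⌊$151,417 × 150%/8⌋ = $28,390; SL = ⌊$140,917/5⌋ = $28,183 → take DB $28,390. Book value $123,027.
Year 5: DB = ⌊$123,027 × 150%/8⌋ = $23,067; SL = ⌊$112,527/4⌋ = $28,131 → take SL $28,131. Book value $94,896.

$28,131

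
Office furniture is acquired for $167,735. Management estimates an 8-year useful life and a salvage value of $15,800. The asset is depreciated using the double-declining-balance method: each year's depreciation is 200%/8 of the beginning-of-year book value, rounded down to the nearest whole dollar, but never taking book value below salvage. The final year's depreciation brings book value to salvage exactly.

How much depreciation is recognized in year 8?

$6,591

Depreciable base = $167,735 − $15,800 = $151,935.
Year 1: ⌊$167,735 × 200%/8⌋ = $41,933. Book value $125,802.
Year 2: ⌊$125,802 × 200%/8⌋ = $31,450. Book value $94,352.
Year 3: ⌊$94,352 × 200%/8⌋ = $23,588. Book value $70,764.
Year 4: ⌊$70,764 × 200%/8⌋ = $17,691. Book value $53,073.
Year 5: ⌊$53,073 × 200%/8⌋ = $13,268. Book value $39,805.
Year 6: ⌊$39,805 × 200%/8⌋ = $9,951. Book value $29,854.
Year 7: ⌊$29,854 × 200%/8⌋ = $7,463. Book value $22,391.
Year 8 (final): $22,391 − $15,800 = $6,591. Book value $15,800.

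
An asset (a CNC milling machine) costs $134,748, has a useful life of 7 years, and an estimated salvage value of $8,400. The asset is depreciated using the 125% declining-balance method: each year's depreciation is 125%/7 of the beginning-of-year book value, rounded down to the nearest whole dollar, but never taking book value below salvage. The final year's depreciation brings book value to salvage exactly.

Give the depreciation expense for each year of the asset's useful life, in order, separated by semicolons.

Depreciable base = $134,748 − $8,400 = $126,348.
Year 1: ⌊$134,748 × 125%/7⌋ = $24,062. Book value $110,686.
Year 2: ⌊$110,686 × 125%/7⌋ = $19,765. Book value $90,921.
Year 3: ⌊$90,921 × 125%/7⌋ = $16,235. Book value $74,686.
Year 4: ⌊$74,686 × 125%/7⌋ = $13,336. Book value $61,350.
Year 5: ⌊$61,350 × 125%/7⌋ = $10,955. Book value $50,395.
Year 6: ⌊$50,395 × 125%/7⌋ = $8,999. Book value $41,396.
Year 7 (final): $41,396 − $8,400 = $32,996. Book value $8,400.

$24,062; $19,765; $16,235; $13,336; $10,955; $8,999; $32,996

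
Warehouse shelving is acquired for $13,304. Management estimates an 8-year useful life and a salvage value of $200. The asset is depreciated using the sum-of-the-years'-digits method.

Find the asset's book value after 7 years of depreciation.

Depreciable base = $13,304 − $200 = $13,104.
Sum of the years' digits = 8+7+6+5+4+3+2+1 = 36.
Year 1: $13,104 × 8/36 = $2,912. Book value $10,392.
Year 2: $13,104 × 7/36 = $2,548. Book value $7,844.
Year 3: $13,104 × 6/36 = $2,184. Book value $5,660.
Year 4: $13,104 × 5/36 = $1,820. Book value $3,840.
Year 5: $13,104 × 4/36 = $1,456. Book value $2,384.
Year 6: $13,104 × 3/36 = $1,092. Book value $1,292.
Year 7: $13,104 × 2/36 = $728. Book value $564.

$564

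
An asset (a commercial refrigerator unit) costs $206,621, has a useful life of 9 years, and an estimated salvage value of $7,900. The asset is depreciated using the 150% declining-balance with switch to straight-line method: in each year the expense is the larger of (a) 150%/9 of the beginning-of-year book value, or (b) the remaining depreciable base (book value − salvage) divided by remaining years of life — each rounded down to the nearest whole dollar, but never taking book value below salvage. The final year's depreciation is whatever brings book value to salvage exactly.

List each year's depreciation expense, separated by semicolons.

Depreciable base = $206,621 − $7,900 = $198,721.
Year 1: DB = ⌊$206,621 × 150%/9⌋ = $34,436; SL = ⌊$198,721/9⌋ = $22,080 → take DB $34,436. Book value $172,185.
Year 2: DB = ⌊$172,185 × 150%/9⌋ = $28,697; SL = ⌊$164,285/8⌋ = $20,535 → take DB $28,697. Book value $143,488.
Year 3: DB = ⌊$143,488 × 150%/9⌋ = $23,914; SL = ⌊$135,588/7⌋ = $19,369 → take DB $23,914. Book value $119,574.
Year 4: DB = ⌊$119,574 × 150%/9⌋ = $19,929; SL = ⌊$111,674/6⌋ = $18,612 → take DB $19,929. Book value $99,645.
Year 5: DB = ⌊$99,645 × 150%/9⌋ = $16,607; SL = ⌊$91,745/5⌋ = $18,349 → take SL $18,349. Book value $81,296.
Year 6: DB = ⌊$81,296 × 150%/9⌋ = $13,549; SL = ⌊$73,396/4⌋ = $18,349 → take SL $18,349. Book value $62,947.
Year 7: DB = ⌊$62,947 × 150%/9⌋ = $10,491; SL = ⌊$55,047/3⌋ = $18,349 → take SL $18,349. Book value $44,598.
Year 8: DB = ⌊$44,598 × 150%/9⌋ = $7,433; SL = ⌊$36,698/2⌋ = $18,349 → take SL $18,349. Book value $26,249.
Year 9 (final): $26,249 − $7,900 = $18,349. Book value $7,900.

$34,436; $28,697; $23,914; $19,929; $18,349; $18,349; $18,349; $18,349; $18,349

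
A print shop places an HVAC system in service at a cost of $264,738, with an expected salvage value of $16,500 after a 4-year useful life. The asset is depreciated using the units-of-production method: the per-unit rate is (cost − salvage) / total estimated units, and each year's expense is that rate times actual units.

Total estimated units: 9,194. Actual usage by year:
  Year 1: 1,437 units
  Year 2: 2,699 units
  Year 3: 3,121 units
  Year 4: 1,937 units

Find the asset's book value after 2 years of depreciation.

Depreciable base = $264,738 − $16,500 = $248,238.
Rate = $248,238 / 9,194 units = $27 per unit.
Year 1: 1,437 × $27 = $38,799. Book value $225,939.
Year 2: 2,699 × $27 = $72,873. Book value $153,066.

$153,066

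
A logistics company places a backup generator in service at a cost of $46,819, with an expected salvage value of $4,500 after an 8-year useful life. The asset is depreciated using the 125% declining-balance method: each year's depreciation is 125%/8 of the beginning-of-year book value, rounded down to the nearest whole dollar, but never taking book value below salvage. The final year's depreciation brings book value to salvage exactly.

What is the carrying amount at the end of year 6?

$16,895

Depreciable base = $46,819 − $4,500 = $42,319.
Year 1: ⌊$46,819 × 125%/8⌋ = $7,315. Book value $39,504.
Year 2: ⌊$39,504 × 125%/8⌋ = $6,172. Book value $33,332.
Year 3: ⌊$33,332 × 125%/8⌋ = $5,208. Book value $28,124.
Year 4: ⌊$28,124 × 125%/8⌋ = $4,394. Book value $23,730.
Year 5: ⌊$23,730 × 125%/8⌋ = $3,707. Book value $20,023.
Year 6: ⌊$20,023 × 125%/8⌋ = $3,128. Book value $16,895.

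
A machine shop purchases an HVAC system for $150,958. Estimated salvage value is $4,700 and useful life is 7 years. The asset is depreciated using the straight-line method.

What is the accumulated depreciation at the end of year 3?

Depreciable base = $150,958 − $4,700 = $146,258.
Annual expense = $146,258 / 7 = $20,894.
End of year 1: book value $130,064.
End of year 2: book value $109,170.
End of year 3: book value $88,276.
Accumulated through year 3 = $150,958 − $88,276 = $62,682.

$62,682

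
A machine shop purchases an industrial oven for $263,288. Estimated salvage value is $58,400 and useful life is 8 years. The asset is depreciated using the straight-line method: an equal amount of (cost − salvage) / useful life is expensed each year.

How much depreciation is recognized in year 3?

Depreciable base = $263,288 − $58,400 = $204,888.
Annual expense = $204,888 / 8 = $25,611.

$25,611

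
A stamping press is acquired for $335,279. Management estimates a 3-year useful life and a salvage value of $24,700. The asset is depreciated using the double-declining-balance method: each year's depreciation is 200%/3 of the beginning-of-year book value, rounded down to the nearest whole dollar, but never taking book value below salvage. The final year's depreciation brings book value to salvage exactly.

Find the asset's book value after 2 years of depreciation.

$37,254

Depreciable base = $335,279 − $24,700 = $310,579.
Year 1: ⌊$335,279 × 200%/3⌋ = $223,519. Book value $111,760.
Year 2: ⌊$111,760 × 200%/3⌋ = $74,506. Book value $37,254.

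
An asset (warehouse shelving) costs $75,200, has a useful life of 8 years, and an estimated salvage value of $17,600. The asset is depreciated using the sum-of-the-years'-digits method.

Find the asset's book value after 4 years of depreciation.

$33,600

Depreciable base = $75,200 − $17,600 = $57,600.
Sum of the years' digits = 8+7+6+5+4+3+2+1 = 36.
Year 1: $57,600 × 8/36 = $12,800. Book value $62,400.
Year 2: $57,600 × 7/36 = $11,200. Book value $51,200.
Year 3: $57,600 × 6/36 = $9,600. Book value $41,600.
Year 4: $57,600 × 5/36 = $8,000. Book value $33,600.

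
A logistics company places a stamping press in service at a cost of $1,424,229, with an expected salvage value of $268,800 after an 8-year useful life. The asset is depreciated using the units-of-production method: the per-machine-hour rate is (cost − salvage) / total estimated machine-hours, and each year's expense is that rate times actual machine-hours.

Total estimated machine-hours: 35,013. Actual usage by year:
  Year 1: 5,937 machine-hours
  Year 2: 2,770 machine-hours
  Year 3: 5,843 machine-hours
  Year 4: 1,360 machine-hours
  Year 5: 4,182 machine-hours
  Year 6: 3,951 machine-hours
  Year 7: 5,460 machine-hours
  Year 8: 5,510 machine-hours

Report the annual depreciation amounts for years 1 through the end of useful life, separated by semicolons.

$195,921; $91,410; $192,819; $44,880; $138,006; $130,383; $180,180; $181,830

Depreciable base = $1,424,229 − $268,800 = $1,155,429.
Rate = $1,155,429 / 35,013 machine-hours = $33 per machine-hour.
Year 1: 5,937 × $33 = $195,921. Book value $1,228,308.
Year 2: 2,770 × $33 = $91,410. Book value $1,136,898.
Year 3: 5,843 × $33 = $192,819. Book value $944,079.
Year 4: 1,360 × $33 = $44,880. Book value $899,199.
Year 5: 4,182 × $33 = $138,006. Book value $761,193.
Year 6: 3,951 × $33 = $130,383. Book value $630,810.
Year 7: 5,460 × $33 = $180,180. Book value $450,630.
Year 8: 5,510 × $33 = $181,830. Book value $268,800.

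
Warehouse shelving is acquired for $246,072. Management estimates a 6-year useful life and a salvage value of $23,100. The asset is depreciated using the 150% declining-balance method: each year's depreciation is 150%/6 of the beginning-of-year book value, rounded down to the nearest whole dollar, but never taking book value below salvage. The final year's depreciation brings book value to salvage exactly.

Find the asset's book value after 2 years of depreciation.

$138,416

Depreciable base = $246,072 − $23,100 = $222,972.
Year 1: ⌊$246,072 × 150%/6⌋ = $61,518. Book value $184,554.
Year 2: ⌊$184,554 × 150%/6⌋ = $46,138. Book value $138,416.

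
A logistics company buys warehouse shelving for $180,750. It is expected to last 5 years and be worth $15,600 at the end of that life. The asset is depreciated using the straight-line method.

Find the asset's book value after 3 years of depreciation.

$81,660

Depreciable base = $180,750 − $15,600 = $165,150.
Annual expense = $165,150 / 5 = $33,030.
End of year 1: book value $147,720.
End of year 2: book value $114,690.
End of year 3: book value $81,660.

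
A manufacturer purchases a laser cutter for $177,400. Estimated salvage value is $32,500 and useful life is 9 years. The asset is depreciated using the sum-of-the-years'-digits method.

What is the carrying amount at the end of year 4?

Depreciable base = $177,400 − $32,500 = $144,900.
Sum of the years' digits = 9+8+7+6+5+4+3+2+1 = 45.
Year 1: $144,900 × 9/45 = $28,980. Book value $148,420.
Year 2: $144,900 × 8/45 = $25,760. Book value $122,660.
Year 3: $144,900 × 7/45 = $22,540. Book value $100,120.
Year 4: $144,900 × 6/45 = $19,320. Book value $80,800.

$80,800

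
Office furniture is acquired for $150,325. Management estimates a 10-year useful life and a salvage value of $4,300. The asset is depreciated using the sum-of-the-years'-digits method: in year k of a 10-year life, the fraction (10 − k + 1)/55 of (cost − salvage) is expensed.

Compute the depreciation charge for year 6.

Depreciable base = $150,325 − $4,300 = $146,025.
Sum of the years' digits = 10+9+8+7+6+5+4+3+2+1 = 55.
Year 1: $146,025 × 10/55 = $26,550. Book value $123,775.
Year 2: $146,025 × 9/55 = $23,895. Book value $99,880.
Year 3: $146,025 × 8/55 = $21,240. Book value $78,640.
Year 4: $146,025 × 7/55 = $18,585. Book value $60,055.
Year 5: $146,025 × 6/55 = $15,930. Book value $44,125.
Year 6: $146,025 × 5/55 = $13,275. Book value $30,850.

$13,275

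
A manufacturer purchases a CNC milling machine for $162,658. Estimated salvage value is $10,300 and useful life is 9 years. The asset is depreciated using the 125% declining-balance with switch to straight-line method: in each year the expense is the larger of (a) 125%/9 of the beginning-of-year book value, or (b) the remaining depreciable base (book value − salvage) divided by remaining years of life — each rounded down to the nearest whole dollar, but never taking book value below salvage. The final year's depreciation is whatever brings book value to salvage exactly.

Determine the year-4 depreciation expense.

$15,593

Depreciable base = $162,658 − $10,300 = $152,358.
Year 1: DB = ⌊$162,658 × 125%/9⌋ = $22,591; SL = ⌊$152,358/9⌋ = $16,928 → take DB $22,591. Book value $140,067.
Year 2: DB = ⌊$140,067 × 125%/9⌋ = $19,453; SL = ⌊$129,767/8⌋ = $16,220 → take DB $19,453. Book value $120,614.
Year 3: DB = ⌊$120,614 × 125%/9⌋ = $16,751; SL = ⌊$110,314/7⌋ = $15,759 → take DB $16,751. Book value $103,863.
Year 4: DB = ⌊$103,863 × 125%/9⌋ = $14,425; SL = ⌊$93,563/6⌋ = $15,593 → take SL $15,593. Book value $88,270.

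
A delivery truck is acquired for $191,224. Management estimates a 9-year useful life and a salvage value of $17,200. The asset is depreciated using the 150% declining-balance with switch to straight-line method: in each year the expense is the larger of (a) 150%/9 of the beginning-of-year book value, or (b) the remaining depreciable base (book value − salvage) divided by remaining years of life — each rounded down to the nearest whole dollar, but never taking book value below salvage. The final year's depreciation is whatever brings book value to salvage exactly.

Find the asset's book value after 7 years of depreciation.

$47,026

Depreciable base = $191,224 − $17,200 = $174,024.
Year 1: DB = ⌊$191,224 × 150%/9⌋ = $31,870; SL = ⌊$174,024/9⌋ = $19,336 → take DB $31,870. Book value $159,354.
Year 2: DB = ⌊$159,354 × 150%/9⌋ = $26,559; SL = ⌊$142,154/8⌋ = $17,769 → take DB $26,559. Book value $132,795.
Year 3: DB = ⌊$132,795 × 150%/9⌋ = $22,132; SL = ⌊$115,595/7⌋ = $16,513 → take DB $22,132. Book value $110,663.
Year 4: DB = ⌊$110,663 × 150%/9⌋ = $18,443; SL = ⌊$93,463/6⌋ = $15,577 → take DB $18,443. Book value $92,220.
Year 5: DB = ⌊$92,220 × 150%/9⌋ = $15,370; SL = ⌊$75,020/5⌋ = $15,004 → take DB $15,370. Book value $76,850.
Year 6: DB = ⌊$76,850 × 150%/9⌋ = $12,808; SL = ⌊$59,650/4⌋ = $14,912 → take SL $14,912. Book value $61,938.
Year 7: DB = ⌊$61,938 × 150%/9⌋ = $10,323; SL = ⌊$44,738/3⌋ = $14,912 → take SL $14,912. Book value $47,026.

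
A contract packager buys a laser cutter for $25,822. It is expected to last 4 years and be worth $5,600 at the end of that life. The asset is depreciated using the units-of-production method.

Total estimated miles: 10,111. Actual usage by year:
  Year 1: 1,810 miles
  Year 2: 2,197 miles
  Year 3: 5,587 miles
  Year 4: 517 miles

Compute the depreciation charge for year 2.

$4,394

Depreciable base = $25,822 − $5,600 = $20,222.
Rate = $20,222 / 10,111 miles = $2 per mile.
Year 1: 1,810 × $2 = $3,620. Book value $22,202.
Year 2: 2,197 × $2 = $4,394. Book value $17,808.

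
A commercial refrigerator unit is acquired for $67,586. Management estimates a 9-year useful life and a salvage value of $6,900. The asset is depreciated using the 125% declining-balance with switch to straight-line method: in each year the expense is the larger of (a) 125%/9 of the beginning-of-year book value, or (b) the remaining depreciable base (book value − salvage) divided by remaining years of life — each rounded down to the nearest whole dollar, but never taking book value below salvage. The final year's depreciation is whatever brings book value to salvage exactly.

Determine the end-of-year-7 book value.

Depreciable base = $67,586 − $6,900 = $60,686.
Year 1: DB = ⌊$67,586 × 125%/9⌋ = $9,386; SL = ⌊$60,686/9⌋ = $6,742 → take DB $9,386. Book value $58,200.
Year 2: DB = ⌊$58,200 × 125%/9⌋ = $8,083; SL = ⌊$51,300/8⌋ = $6,412 → take DB $8,083. Book value $50,117.
Year 3: DB = ⌊$50,117 × 125%/9⌋ = $6,960; SL = ⌊$43,217/7⌋ = $6,173 → take DB $6,960. Book value $43,157.
Year 4: DB = ⌊$43,157 × 125%/9⌋ = $5,994; SL = ⌊$36,257/6⌋ = $6,042 → take SL $6,042. Book value $37,115.
Year 5: DB = ⌊$37,115 × 125%/9⌋ = $5,154; SL = ⌊$30,215/5⌋ = $6,043 → take SL $6,043. Book value $31,072.
Year 6: DB = ⌊$31,072 × 125%/9⌋ = $4,315; SL = ⌊$24,172/4⌋ = $6,043 → take SL $6,043. Book value $25,029.
Year 7: DB = ⌊$25,029 × 125%/9⌋ = $3,476; SL = ⌊$18,129/3⌋ = $6,043 → take SL $6,043. Book value $18,986.

$18,986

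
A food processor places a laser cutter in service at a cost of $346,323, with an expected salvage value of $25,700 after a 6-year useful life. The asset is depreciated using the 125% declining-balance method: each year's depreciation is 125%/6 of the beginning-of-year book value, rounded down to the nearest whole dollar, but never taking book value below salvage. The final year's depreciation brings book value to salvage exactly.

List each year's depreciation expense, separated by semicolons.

$72,150; $57,119; $45,219; $35,798; $28,341; $81,996

Depreciable base = $346,323 − $25,700 = $320,623.
Year 1: ⌊$346,323 × 125%/6⌋ = $72,150. Book value $274,173.
Year 2: ⌊$274,173 × 125%/6⌋ = $57,119. Book value $217,054.
Year 3: ⌊$217,054 × 125%/6⌋ = $45,219. Book value $171,835.
Year 4: ⌊$171,835 × 125%/6⌋ = $35,798. Book value $136,037.
Year 5: ⌊$136,037 × 125%/6⌋ = $28,341. Book value $107,696.
Year 6 (final): $107,696 − $25,700 = $81,996. Book value $25,700.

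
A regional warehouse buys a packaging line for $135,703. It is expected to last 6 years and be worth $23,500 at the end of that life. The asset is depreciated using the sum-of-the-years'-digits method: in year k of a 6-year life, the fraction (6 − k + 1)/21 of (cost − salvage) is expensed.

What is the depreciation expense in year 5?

Depreciable base = $135,703 − $23,500 = $112,203.
Sum of the years' digits = 6+5+4+3+2+1 = 21.
Year 1: $112,203 × 6/21 = $32,058. Book value $103,645.
Year 2: $112,203 × 5/21 = $26,715. Book value $76,930.
Year 3: $112,203 × 4/21 = $21,372. Book value $55,558.
Year 4: $112,203 × 3/21 = $16,029. Book value $39,529.
Year 5: $112,203 × 2/21 = $10,686. Book value $28,843.

$10,686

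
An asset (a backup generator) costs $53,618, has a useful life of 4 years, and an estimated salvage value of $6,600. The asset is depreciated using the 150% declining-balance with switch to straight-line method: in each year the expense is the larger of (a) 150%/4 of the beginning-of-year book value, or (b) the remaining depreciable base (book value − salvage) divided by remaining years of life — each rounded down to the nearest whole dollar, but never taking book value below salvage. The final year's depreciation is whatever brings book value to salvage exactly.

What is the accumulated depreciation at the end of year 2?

Depreciable base = $53,618 − $6,600 = $47,018.
Year 1: DB = ⌊$53,618 × 150%/4⌋ = $20,106; SL = ⌊$47,018/4⌋ = $11,754 → take DB $20,106. Book value $33,512.
Year 2: DB = ⌊$33,512 × 150%/4⌋ = $12,567; SL = ⌊$26,912/3⌋ = $8,970 → take DB $12,567. Book value $20,945.
Accumulated through year 2 = $53,618 − $20,945 = $32,673.

$32,673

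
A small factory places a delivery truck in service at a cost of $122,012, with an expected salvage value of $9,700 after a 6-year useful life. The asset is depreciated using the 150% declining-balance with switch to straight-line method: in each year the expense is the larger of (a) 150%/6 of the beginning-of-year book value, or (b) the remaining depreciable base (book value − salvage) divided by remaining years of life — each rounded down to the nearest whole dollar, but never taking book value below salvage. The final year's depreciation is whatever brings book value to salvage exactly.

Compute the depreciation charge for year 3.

$17,158

Depreciable base = $122,012 − $9,700 = $112,312.
Year 1: DB = ⌊$122,012 × 150%/6⌋ = $30,503; SL = ⌊$112,312/6⌋ = $18,718 → take DB $30,503. Book value $91,509.
Year 2: DB = ⌊$91,509 × 150%/6⌋ = $22,877; SL = ⌊$81,809/5⌋ = $16,361 → take DB $22,877. Book value $68,632.
Year 3: DB = ⌊$68,632 × 150%/6⌋ = $17,158; SL = ⌊$58,932/4⌋ = $14,733 → take DB $17,158. Book value $51,474.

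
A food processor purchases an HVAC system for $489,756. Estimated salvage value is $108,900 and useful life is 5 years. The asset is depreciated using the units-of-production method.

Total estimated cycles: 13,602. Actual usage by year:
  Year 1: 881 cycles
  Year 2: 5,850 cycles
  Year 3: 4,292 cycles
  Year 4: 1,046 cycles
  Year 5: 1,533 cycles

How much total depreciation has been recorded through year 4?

$337,932

Depreciable base = $489,756 − $108,900 = $380,856.
Rate = $380,856 / 13,602 cycles = $28 per cycle.
Year 1: 881 × $28 = $24,668. Book value $465,088.
Year 2: 5,850 × $28 = $163,800. Book value $301,288.
Year 3: 4,292 × $28 = $120,176. Book value $181,112.
Year 4: 1,046 × $28 = $29,288. Book value $151,824.
Accumulated through year 4 = $489,756 − $151,824 = $337,932.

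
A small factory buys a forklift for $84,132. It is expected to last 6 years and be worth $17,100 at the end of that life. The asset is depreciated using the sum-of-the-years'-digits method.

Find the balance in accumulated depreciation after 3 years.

Depreciable base = $84,132 − $17,100 = $67,032.
Sum of the years' digits = 6+5+4+3+2+1 = 21.
Year 1: $67,032 × 6/21 = $19,152. Book value $64,980.
Year 2: $67,032 × 5/21 = $15,960. Book value $49,020.
Year 3: $67,032 × 4/21 = $12,768. Book value $36,252.
Accumulated through year 3 = $84,132 − $36,252 = $47,880.

$47,880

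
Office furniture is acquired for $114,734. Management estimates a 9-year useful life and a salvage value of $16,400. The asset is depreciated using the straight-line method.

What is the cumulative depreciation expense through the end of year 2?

Depreciable base = $114,734 − $16,400 = $98,334.
Annual expense = $98,334 / 9 = $10,926.
End of year 1: book value $103,808.
End of year 2: book value $92,882.
Accumulated through year 2 = $114,734 − $92,882 = $21,852.

$21,852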